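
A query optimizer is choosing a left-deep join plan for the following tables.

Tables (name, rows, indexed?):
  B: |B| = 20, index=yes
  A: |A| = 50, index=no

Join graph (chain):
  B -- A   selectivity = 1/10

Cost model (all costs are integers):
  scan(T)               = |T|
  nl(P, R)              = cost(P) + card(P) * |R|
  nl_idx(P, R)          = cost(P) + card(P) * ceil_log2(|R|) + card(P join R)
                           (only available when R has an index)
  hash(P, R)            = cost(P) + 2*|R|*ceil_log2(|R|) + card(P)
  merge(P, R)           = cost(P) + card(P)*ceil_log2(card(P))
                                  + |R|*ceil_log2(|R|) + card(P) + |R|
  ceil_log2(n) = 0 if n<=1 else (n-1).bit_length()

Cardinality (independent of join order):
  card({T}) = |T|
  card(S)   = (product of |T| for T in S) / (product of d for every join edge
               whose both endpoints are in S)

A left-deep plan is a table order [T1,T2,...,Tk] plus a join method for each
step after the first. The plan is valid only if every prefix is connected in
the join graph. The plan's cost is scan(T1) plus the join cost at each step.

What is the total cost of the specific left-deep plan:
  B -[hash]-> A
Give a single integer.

640

step 1: scan B: cost=20, card=20
step 2: join A via hash
    card(P join A) = 20*50/(10) = 100
    cost = 20 + 2*50*6 + 20 = 640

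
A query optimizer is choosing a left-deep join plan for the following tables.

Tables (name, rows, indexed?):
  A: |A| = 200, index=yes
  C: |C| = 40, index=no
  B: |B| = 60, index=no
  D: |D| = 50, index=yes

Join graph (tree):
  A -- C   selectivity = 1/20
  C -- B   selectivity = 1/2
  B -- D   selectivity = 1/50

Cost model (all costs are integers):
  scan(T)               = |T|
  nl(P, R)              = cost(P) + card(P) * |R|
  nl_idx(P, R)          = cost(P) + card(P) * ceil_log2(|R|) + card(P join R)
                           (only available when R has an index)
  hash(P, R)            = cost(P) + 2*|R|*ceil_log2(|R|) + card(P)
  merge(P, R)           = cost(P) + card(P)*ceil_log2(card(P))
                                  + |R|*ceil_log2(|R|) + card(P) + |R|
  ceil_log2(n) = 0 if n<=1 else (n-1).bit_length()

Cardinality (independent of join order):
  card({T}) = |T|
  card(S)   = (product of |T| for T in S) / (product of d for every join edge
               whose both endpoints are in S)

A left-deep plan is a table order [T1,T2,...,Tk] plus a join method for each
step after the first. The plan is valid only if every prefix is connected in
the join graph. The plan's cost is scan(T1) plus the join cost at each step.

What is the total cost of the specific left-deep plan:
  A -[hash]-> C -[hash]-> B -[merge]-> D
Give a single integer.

step 1: scan A: cost=200, card=200
step 2: join C via hash
    card(P join C) = 200*40/(20) = 400
    cost = 200 + 2*40*6 + 200 = 880
step 3: join B via hash
    card(P join B) = 400*60/(2) = 12000
    cost = 880 + 2*60*6 + 400 = 2000
step 4: join D via merge
    card(P join D) = 12000*50/(50) = 12000
    cost = 2000 + 12000*14 + 50*6 + 12000 + 50 = 182350

182350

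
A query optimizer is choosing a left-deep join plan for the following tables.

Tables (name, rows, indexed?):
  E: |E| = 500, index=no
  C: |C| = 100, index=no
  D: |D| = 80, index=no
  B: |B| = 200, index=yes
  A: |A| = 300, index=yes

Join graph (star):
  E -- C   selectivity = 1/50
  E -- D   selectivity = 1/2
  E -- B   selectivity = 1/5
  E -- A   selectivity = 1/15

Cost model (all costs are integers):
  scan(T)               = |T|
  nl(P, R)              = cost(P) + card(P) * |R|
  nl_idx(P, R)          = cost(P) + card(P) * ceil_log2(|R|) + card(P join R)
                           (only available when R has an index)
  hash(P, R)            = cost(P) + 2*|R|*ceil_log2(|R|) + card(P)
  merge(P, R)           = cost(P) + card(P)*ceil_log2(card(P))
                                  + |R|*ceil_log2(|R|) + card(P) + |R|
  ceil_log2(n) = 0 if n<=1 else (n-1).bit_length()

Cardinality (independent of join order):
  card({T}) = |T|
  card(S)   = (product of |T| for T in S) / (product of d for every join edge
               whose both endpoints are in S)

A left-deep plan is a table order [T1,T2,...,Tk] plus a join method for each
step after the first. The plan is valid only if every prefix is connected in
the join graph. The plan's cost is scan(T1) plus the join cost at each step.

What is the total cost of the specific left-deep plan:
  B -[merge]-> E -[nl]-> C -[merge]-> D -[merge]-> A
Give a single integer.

37890640

step 1: scan B: cost=200, card=200
step 2: join E via merge
    card(P join E) = 200*500/(5) = 20000
    cost = 200 + 200*8 + 500*9 + 200 + 500 = 7000
step 3: join C via nl
    card(P join C) = 20000*100/(50) = 40000
    cost = 7000 + 20000*100 = 2007000
step 4: join D via merge
    card(P join D) = 40000*80/(2) = 1600000
    cost = 2007000 + 40000*16 + 80*7 + 40000 + 80 = 2687640
step 5: join A via merge
    card(P join A) = 1600000*300/(15) = 32000000
    cost = 2687640 + 1600000*21 + 300*9 + 1600000 + 300 = 37890640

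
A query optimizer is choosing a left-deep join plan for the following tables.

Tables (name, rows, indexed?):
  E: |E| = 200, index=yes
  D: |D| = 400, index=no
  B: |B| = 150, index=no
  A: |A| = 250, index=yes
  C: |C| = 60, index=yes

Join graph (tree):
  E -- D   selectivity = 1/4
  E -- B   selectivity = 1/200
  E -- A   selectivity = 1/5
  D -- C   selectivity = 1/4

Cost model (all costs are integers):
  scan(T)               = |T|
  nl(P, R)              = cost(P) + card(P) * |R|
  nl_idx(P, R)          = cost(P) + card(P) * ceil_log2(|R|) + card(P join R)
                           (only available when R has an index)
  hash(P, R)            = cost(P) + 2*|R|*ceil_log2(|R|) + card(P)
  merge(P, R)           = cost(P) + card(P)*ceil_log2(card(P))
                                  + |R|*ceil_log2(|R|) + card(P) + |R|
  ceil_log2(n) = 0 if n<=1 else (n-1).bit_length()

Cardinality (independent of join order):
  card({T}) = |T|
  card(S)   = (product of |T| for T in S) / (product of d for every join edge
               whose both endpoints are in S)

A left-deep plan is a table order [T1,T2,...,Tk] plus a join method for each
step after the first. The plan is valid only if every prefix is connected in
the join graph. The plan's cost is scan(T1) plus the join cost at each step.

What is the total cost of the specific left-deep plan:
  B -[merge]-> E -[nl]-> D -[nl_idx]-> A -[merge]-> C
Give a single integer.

step 1: scan B: cost=150, card=150
step 2: join E via merge
    card(P join E) = 150*200/(200) = 150
    cost = 150 + 150*8 + 200*8 + 150 + 200 = 3300
step 3: join D via nl
    card(P join D) = 150*400/(4) = 15000
    cost = 3300 + 150*400 = 63300
step 4: join A via nl_idx
    card(P join A) = 15000*250/(5) = 750000
    cost = 63300 + 15000*8 + 750000 = 933300
step 5: join C via merge
    card(P join C) = 750000*60/(4) = 11250000
    cost = 933300 + 750000*20 + 60*6 + 750000 + 60 = 16683720

16683720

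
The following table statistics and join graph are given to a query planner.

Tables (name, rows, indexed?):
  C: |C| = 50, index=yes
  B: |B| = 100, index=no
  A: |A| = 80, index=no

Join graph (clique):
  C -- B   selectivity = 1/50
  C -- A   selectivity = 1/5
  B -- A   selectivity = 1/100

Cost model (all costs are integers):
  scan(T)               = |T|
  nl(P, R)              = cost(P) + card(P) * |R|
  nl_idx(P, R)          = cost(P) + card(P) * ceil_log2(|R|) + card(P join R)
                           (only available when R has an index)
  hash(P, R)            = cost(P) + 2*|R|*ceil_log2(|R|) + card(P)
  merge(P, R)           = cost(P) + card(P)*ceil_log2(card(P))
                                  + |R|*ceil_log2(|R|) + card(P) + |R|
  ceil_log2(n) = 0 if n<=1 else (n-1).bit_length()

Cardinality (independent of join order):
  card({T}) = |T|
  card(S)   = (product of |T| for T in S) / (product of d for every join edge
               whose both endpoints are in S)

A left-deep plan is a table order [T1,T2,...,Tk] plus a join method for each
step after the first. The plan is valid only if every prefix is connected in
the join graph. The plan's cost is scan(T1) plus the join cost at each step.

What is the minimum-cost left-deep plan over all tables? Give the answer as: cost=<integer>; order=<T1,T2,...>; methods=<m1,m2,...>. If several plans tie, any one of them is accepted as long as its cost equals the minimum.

cost=1816; order=B,A,C; methods=hash,nl_idx

Selinger DP (subsets sized 1..n):
  {C}: scan cost=50, card=50
  {B}: scan cost=100, card=100
  {A}: scan cost=80, card=80
  {BC}: card=100; try (C,hash)→800, (C,nl_idx)→800, (B,merge)→1200, (C,merge)→1250, (B,hash)→1500, (B,nl)→5050 …(+1); best=800 via (C,hash)
  {AC}: card=800; try (C,hash)→760, (A,merge)→1040, (C,merge)→1070, (A,hash)→1220, (C,nl_idx)→1360, (A,nl)→4050 …(+1); best=760 via (C,hash)
  {AB}: card=80; try (A,hash)→1320, (B,merge)→1520, (A,merge)→1540, (B,hash)→1560, (B,nl)→8080, (A,nl)→8100; best=1320 via (A,hash)
  {ABC}: card=16; try (C,nl_idx)→1816, (C,hash)→2000, (A,hash)→2020, (A,merge)→2240, (C,merge)→2310, (B,hash)→2960 …(+4); best=1816 via (C,nl_idx)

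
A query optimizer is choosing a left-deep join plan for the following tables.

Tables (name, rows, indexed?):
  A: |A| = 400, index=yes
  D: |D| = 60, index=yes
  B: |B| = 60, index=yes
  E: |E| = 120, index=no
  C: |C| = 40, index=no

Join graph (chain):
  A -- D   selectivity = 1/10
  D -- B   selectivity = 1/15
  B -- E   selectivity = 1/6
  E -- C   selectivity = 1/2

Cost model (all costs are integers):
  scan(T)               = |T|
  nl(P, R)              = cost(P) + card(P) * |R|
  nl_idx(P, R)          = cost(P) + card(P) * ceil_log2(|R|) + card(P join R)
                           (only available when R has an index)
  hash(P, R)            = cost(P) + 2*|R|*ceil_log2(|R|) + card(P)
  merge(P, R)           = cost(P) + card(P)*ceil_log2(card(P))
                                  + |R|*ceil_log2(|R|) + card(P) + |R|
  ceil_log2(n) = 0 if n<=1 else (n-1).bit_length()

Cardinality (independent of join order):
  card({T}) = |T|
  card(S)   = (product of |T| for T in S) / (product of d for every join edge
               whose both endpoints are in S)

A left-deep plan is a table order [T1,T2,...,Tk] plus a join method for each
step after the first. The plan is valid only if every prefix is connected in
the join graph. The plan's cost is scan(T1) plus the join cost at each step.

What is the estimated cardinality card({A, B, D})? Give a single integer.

Tables in S: A(400), B(60), D(60)
Edges inside S: A-D(d=10), D-B(d=15)
numerator = 400 * 60 * 60 = 1440000
denominator = 10 * 15 = 150
card(S) = 1440000 / 150 = 9600

9600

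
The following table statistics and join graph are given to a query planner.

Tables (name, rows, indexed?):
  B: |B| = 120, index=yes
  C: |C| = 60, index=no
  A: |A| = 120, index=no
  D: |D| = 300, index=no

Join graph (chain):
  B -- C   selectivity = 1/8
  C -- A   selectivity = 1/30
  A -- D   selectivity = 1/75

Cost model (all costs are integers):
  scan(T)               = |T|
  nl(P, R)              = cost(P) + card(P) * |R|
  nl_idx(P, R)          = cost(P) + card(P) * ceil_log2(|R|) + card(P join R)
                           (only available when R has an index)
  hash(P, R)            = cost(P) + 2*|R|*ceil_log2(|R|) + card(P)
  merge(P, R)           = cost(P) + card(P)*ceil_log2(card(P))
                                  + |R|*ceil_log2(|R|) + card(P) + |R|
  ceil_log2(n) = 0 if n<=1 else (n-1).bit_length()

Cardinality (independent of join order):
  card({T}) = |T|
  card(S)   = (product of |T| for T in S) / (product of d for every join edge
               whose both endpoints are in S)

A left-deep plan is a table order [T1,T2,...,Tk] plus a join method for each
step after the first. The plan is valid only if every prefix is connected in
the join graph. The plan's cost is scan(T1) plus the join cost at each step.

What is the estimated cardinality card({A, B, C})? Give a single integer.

Tables in S: A(120), B(120), C(60)
Edges inside S: B-C(d=8), C-A(d=30)
numerator = 120 * 120 * 60 = 864000
denominator = 8 * 30 = 240
card(S) = 864000 / 240 = 3600

3600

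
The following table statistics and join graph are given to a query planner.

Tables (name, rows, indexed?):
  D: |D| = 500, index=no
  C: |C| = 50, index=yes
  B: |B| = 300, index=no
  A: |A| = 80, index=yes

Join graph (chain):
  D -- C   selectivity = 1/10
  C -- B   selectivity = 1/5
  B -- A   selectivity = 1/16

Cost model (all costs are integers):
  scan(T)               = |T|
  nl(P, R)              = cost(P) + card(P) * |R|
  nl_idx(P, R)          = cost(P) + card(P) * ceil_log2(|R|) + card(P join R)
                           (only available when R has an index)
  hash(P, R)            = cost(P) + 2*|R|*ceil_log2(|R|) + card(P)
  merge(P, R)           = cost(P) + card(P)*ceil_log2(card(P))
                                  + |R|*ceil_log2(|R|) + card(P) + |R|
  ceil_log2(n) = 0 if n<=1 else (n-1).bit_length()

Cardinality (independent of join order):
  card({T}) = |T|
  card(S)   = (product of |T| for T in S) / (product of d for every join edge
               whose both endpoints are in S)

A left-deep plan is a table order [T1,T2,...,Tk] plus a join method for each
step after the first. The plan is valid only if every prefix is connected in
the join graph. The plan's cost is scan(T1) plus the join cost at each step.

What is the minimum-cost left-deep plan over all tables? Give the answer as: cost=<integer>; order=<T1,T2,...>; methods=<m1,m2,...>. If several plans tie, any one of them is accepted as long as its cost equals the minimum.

cost=27820; order=B,A,C,D; methods=hash,hash,hash

Selinger DP (subsets sized 1..n):
  {D}: scan cost=500, card=500
  {C}: scan cost=50, card=50
  {B}: scan cost=300, card=300
  {A}: scan cost=80, card=80
  {CD}: card=2500; try (C,hash)→1600, (D,merge)→5400, (C,merge)→5850, (C,nl_idx)→6000, (D,hash)→9100, (D,nl)→25050 …(+1); best=1600 via (C,hash)
  {BC}: card=3000; try (C,hash)→1200, (B,merge)→3400, (C,merge)→3650, (C,nl_idx)→5100, (B,hash)→5500, (B,nl)→15050 …(+1); best=1200 via (C,hash)
  {AB}: card=1500; try (A,hash)→1720, (B,merge)→3720, (A,nl_idx)→3900, (A,merge)→3940, (B,hash)→5560, (B,nl)→24080 …(+1); best=1720 via (A,hash)
  {BCD}: card=150000; try (B,hash)→9500, (D,hash)→13200, (B,merge)→37100, (D,merge)→45200, (B,nl)→751600, (D,nl)→1501200; best=9500 via (B,hash)
  {ABC}: card=15000; try (C,hash)→3820, (A,hash)→5320, (C,merge)→20070, (C,nl_idx)→25720, (A,nl_idx)→37200, (A,merge)→40840 …(+2); best=3820 via (C,hash)
  {ABCD}: card=750000; try (D,hash)→27820, (A,hash)→160620, (D,merge)→233820, (A,nl_idx)→1809500, (A,merge)→2860140, (D,nl)→7503820 …(+1); best=27820 via (D,hash)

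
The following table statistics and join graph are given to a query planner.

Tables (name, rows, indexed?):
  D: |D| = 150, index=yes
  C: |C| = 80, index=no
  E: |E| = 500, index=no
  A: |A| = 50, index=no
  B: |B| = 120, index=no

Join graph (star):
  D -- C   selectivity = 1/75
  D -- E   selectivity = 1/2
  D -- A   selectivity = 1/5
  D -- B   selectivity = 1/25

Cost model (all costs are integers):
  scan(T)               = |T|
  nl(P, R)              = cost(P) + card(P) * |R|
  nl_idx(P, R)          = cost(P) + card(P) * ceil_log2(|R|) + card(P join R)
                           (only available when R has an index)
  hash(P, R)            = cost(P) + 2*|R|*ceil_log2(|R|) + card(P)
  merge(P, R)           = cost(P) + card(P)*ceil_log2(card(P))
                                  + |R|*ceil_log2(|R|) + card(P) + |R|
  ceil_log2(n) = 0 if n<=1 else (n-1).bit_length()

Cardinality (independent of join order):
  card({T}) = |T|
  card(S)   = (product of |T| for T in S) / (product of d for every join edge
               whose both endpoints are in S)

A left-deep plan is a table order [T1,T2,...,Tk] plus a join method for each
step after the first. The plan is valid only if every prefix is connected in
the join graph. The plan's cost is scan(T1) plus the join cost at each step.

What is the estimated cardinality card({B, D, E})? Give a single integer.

180000

Tables in S: B(120), D(150), E(500)
Edges inside S: D-E(d=2), D-B(d=25)
numerator = 120 * 150 * 500 = 9000000
denominator = 2 * 25 = 50
card(S) = 9000000 / 50 = 180000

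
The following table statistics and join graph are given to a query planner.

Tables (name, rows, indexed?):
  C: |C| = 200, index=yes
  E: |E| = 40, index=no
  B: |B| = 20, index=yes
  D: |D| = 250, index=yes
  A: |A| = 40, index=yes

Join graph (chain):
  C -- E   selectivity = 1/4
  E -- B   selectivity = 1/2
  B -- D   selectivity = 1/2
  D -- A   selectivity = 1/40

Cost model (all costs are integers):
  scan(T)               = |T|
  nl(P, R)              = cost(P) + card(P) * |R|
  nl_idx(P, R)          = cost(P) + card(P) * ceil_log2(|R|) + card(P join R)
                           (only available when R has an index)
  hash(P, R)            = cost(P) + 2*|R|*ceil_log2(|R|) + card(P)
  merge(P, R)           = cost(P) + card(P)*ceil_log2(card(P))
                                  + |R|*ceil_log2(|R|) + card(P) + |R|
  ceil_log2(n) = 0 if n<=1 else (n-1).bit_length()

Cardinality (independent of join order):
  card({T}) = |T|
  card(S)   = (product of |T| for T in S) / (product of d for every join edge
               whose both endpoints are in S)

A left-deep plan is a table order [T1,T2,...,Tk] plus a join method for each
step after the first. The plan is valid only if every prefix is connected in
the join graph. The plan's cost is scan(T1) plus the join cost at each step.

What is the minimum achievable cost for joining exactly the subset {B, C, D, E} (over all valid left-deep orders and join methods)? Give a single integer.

27080

Selinger DP over subsets of {B,C,D,E}:
  {C}: scan cost=200, card=200
  {E}: scan cost=40, card=40
  {B}: scan cost=20, card=20
  {D}: scan cost=250, card=250
  {CE}: card=2000; try (E,hash)→880, (C,merge)→2120, (E,merge)→2280, (C,nl_idx)→2360, (C,hash)→3280, (C,nl)→8040 …(+1); best=880 via (E,hash)
  {BE}: card=400; try (B,hash)→280, (E,merge)→420, (B,merge)→440, (E,hash)→520, (B,nl_idx)→640, (E,nl)→820 …(+1); best=280 via (B,hash)
  {BD}: card=2500; try (B,hash)→700, (D,merge)→2390, (B,merge)→2620, (D,nl_idx)→2680, (B,nl_idx)→4000, (D,hash)→4040 …(+2); best=700 via (B,hash)
  {BCE}: card=20000; try (B,hash)→3080, (C,hash)→3880, (C,merge)→6080, (C,nl_idx)→23480, (B,merge)→25000, (B,nl_idx)→30880 …(+2); best=3080 via (B,hash)
  {BDE}: card=50000; try (E,hash)→3680, (D,hash)→4680, (D,merge)→6530, (E,merge)→33480, (D,nl_idx)→53480, (D,nl)→100280 …(+1); best=3680 via (E,hash)
  {BCDE}: card=2500000; try (D,hash)→27080, (C,hash)→56880, (D,merge)→325330, (C,merge)→855480, (D,nl_idx)→2663080, (C,nl_idx)→2903680 …(+2); best=27080 via (D,hash)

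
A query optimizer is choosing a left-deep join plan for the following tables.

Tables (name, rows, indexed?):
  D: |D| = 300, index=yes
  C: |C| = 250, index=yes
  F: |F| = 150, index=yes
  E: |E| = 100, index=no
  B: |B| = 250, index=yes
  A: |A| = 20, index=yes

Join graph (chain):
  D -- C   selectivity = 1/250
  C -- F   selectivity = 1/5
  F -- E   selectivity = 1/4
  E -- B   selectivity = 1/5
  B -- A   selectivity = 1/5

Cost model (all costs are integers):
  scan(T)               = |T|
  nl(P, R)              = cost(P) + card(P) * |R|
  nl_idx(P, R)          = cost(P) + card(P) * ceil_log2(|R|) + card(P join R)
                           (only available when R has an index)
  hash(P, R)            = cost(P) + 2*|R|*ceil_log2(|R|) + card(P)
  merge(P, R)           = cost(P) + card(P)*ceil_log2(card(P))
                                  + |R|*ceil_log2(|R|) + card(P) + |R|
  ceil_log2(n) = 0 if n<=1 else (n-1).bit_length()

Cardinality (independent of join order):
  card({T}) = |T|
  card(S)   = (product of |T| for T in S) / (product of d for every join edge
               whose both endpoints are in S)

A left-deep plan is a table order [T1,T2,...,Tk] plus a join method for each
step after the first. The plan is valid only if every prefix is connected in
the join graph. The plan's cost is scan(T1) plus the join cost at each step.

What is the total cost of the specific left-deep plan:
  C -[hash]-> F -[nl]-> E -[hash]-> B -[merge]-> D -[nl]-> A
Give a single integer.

step 1: scan C: cost=250, card=250
step 2: join F via hash
    card(P join F) = 250*150/(5) = 7500
    cost = 250 + 2*150*8 + 250 = 2900
step 3: join E via nl
    card(P join E) = 7500*100/(4) = 187500
    cost = 2900 + 7500*100 = 752900
step 4: join B via hash
    card(P join B) = 187500*250/(5) = 9375000
    cost = 752900 + 2*250*8 + 187500 = 944400
step 5: join D via merge
    card(P join D) = 9375000*300/(250) = 11250000
    cost = 944400 + 9375000*24 + 300*9 + 9375000 + 300 = 235322400
step 6: join A via nl
    card(P join A) = 11250000*20/(5) = 45000000
    cost = 235322400 + 11250000*20 = 460322400

460322400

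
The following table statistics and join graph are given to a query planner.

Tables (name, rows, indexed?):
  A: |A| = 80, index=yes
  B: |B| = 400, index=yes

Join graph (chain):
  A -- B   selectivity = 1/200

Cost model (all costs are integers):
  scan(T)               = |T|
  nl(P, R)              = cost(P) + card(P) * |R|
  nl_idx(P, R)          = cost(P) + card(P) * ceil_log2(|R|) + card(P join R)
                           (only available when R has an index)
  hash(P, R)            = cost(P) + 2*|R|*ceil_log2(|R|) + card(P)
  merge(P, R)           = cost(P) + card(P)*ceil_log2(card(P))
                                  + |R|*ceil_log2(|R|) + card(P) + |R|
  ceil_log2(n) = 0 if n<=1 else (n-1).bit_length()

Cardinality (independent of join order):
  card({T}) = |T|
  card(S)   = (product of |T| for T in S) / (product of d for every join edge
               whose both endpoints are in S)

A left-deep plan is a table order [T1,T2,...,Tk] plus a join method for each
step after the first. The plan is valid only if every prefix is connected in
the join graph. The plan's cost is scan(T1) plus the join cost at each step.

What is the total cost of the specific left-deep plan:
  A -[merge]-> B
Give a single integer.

step 1: scan A: cost=80, card=80
step 2: join B via merge
    card(P join B) = 80*400/(200) = 160
    cost = 80 + 80*7 + 400*9 + 80 + 400 = 4720

4720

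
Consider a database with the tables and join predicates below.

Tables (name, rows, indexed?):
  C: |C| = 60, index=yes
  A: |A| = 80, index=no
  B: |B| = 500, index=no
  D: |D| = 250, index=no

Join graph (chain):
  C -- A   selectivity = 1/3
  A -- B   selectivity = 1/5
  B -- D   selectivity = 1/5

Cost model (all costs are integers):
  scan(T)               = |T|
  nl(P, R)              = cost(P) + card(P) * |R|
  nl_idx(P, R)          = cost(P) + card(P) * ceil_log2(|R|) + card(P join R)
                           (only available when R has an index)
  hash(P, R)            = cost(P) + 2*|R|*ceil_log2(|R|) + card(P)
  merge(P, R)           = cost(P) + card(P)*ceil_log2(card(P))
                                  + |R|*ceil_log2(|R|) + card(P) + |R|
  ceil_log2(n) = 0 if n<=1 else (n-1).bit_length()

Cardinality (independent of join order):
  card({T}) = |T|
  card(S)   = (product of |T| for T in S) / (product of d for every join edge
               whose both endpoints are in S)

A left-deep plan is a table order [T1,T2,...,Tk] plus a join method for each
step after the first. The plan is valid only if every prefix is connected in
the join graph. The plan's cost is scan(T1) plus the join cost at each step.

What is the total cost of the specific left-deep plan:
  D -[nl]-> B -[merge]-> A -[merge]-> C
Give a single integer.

step 1: scan D: cost=250, card=250
step 2: join B via nl
    card(P join B) = 250*500/(5) = 25000
    cost = 250 + 250*500 = 125250
step 3: join A via merge
    card(P join A) = 25000*80/(5) = 400000
    cost = 125250 + 25000*15 + 80*7 + 25000 + 80 = 525890
step 4: join C via merge
    card(P join C) = 400000*60/(3) = 8000000
    cost = 525890 + 400000*19 + 60*6 + 400000 + 60 = 8526310

8526310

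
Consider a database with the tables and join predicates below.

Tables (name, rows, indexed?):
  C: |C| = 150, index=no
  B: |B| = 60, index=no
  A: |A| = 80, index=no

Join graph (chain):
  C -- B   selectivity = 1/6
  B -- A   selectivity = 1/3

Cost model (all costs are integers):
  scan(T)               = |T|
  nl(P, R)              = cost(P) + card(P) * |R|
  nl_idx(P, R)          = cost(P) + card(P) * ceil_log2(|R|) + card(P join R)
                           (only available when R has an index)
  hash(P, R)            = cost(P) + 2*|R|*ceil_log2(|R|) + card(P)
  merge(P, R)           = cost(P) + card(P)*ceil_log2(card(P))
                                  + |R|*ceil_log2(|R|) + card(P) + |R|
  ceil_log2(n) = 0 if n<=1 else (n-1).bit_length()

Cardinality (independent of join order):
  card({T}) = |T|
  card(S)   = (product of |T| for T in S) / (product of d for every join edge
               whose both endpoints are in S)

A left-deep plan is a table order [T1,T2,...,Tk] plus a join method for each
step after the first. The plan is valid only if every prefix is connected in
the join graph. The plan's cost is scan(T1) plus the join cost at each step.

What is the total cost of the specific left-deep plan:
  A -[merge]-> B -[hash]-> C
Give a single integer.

step 1: scan A: cost=80, card=80
step 2: join B via merge
    card(P join B) = 80*60/(3) = 1600
    cost = 80 + 80*7 + 60*6 + 80 + 60 = 1140
step 3: join C via hash
    card(P join C) = 1600*150/(6) = 40000
    cost = 1140 + 2*150*8 + 1600 = 5140

5140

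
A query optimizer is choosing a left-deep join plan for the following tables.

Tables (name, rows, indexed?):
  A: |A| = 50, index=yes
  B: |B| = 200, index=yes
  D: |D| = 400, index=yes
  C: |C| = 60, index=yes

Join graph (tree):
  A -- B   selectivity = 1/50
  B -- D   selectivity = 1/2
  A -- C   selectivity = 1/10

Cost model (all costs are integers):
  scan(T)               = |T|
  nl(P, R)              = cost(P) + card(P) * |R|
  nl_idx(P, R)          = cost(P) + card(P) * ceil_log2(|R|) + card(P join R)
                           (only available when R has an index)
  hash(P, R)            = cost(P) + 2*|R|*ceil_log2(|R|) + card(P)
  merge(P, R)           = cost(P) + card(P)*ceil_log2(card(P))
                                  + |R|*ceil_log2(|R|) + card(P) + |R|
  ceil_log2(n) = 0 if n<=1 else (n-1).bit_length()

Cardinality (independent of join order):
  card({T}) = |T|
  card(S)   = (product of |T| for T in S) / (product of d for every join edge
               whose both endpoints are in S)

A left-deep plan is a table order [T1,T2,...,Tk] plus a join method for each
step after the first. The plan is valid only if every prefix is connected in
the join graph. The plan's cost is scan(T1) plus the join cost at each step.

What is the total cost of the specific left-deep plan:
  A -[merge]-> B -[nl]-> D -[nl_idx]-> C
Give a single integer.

562200

step 1: scan A: cost=50, card=50
step 2: join B via merge
    card(P join B) = 50*200/(50) = 200
    cost = 50 + 50*6 + 200*8 + 50 + 200 = 2200
step 3: join D via nl
    card(P join D) = 200*400/(2) = 40000
    cost = 2200 + 200*400 = 82200
step 4: join C via nl_idx
    card(P join C) = 40000*60/(10) = 240000
    cost = 82200 + 40000*6 + 240000 = 562200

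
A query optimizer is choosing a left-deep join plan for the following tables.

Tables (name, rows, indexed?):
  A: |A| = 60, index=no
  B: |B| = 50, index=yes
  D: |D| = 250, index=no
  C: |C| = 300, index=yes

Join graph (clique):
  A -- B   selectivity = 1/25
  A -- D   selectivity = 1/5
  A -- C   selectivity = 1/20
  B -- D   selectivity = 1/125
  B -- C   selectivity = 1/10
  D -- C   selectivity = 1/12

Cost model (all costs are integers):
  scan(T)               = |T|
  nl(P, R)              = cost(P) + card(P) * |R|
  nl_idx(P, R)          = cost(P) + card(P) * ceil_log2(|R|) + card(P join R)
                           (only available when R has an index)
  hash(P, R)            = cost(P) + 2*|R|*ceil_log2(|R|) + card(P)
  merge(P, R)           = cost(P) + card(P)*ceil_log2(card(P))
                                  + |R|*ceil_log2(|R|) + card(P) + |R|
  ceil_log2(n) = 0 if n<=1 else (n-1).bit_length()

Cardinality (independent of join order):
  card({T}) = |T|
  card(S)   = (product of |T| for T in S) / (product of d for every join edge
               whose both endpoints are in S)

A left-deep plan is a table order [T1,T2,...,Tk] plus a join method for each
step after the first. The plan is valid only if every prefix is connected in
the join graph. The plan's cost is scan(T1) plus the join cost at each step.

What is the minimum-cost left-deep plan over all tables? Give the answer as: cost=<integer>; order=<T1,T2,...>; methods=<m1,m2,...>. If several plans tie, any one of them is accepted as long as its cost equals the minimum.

Selinger DP (subsets sized 1..n):
  {A}: scan cost=60, card=60
  {B}: scan cost=50, card=50
  {D}: scan cost=250, card=250
  {C}: scan cost=300, card=300
  {AB}: card=120; try (B,nl_idx)→540, (B,hash)→720, (A,hash)→820, (A,merge)→820, (B,merge)→830, (A,nl)→3050 …(+1); best=540 via (B,nl_idx)
  {AD}: card=3000; try (A,hash)→1220, (D,merge)→2730, (A,merge)→2920, (D,hash)→4120, (D,nl)→15060, (A,nl)→15250; best=1220 via (A,hash)
  {AC}: card=900; try (A,hash)→1320, (C,nl_idx)→1500, (C,merge)→3480, (A,merge)→3720, (C,hash)→5520, (C,nl)→18060 …(+1); best=1320 via (A,hash)
  {BD}: card=100; try (B,hash)→1100, (B,nl_idx)→1850, (D,merge)→2650, (B,merge)→2850, (D,hash)→4100, (D,nl)→12550 …(+1); best=1100 via (B,hash)
  {BC}: card=1500; try (B,hash)→1200, (C,nl_idx)→2000, (C,merge)→3400, (B,nl_idx)→3600, (B,merge)→3650, (C,hash)→5500 …(+2); best=1200 via (B,hash)
  {CD}: card=6250; try (D,hash)→4600, (C,merge)→5500, (D,merge)→5550, (C,hash)→5900, (C,nl_idx)→8750, (C,nl)→75250 …(+1); best=4600 via (D,hash)
  {ABD}: card=48; try (A,hash)→1920, (A,merge)→2320, (D,merge)→3750, (D,hash)→4660, (B,hash)→4820, (A,nl)→7100 …(+4); best=1920 via (A,hash)
  {ABC}: card=180; try (C,nl_idx)→1800, (B,hash)→2820, (A,hash)→3420, (C,merge)→4500, (C,hash)→6060, (B,nl_idx)→6900 …(+5); best=1800 via (C,nl_idx)
  {ACD}: card=3750; try (D,hash)→6220, (C,hash)→9620, (A,hash)→11570, (D,merge)→13470, (C,nl_idx)→31970, (C,merge)→43220 …(+4); best=6220 via (D,hash)
  {BCD}: card=250; try (C,nl_idx)→2250, (C,merge)→4900, (C,hash)→6600, (D,hash)→6700, (B,hash)→11450, (D,merge)→21450 …(+5); best=2250 via (C,nl_idx)
  {ABCD}: card=6; try (C,nl_idx)→2358, (A,hash)→3220, (A,merge)→4920, (C,merge)→5256, (D,merge)→5670, (D,hash)→5980 …(+8); best=2358 via (C,nl_idx)

cost=2358; order=D,B,A,C; methods=hash,hash,nl_idx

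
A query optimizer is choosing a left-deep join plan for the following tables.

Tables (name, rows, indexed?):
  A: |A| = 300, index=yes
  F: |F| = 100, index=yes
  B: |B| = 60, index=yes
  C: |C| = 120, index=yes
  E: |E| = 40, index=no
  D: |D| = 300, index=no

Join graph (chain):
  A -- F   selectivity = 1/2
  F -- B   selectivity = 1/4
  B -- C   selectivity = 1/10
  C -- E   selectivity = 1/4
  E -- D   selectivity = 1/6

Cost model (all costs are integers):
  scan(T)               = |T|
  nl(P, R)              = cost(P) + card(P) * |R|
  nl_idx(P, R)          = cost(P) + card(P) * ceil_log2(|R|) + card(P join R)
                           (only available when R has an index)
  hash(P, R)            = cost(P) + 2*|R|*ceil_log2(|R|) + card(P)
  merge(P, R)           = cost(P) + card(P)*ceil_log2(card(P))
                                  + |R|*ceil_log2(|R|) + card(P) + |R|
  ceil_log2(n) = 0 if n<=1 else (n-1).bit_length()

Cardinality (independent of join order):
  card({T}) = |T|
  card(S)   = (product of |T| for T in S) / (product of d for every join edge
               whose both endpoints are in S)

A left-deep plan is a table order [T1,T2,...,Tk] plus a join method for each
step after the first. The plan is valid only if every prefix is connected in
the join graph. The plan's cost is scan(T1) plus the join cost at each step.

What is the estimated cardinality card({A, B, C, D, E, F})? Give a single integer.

Tables in S: A(300), B(60), C(120), D(300), E(40), F(100)
Edges inside S: A-F(d=2), F-B(d=4), B-C(d=10), C-E(d=4), E-D(d=6)
numerator = 300 * 60 * 120 * 300 * 40 * 100 = 2592000000000
denominator = 2 * 4 * 10 * 4 * 6 = 1920
card(S) = 2592000000000 / 1920 = 1350000000

1350000000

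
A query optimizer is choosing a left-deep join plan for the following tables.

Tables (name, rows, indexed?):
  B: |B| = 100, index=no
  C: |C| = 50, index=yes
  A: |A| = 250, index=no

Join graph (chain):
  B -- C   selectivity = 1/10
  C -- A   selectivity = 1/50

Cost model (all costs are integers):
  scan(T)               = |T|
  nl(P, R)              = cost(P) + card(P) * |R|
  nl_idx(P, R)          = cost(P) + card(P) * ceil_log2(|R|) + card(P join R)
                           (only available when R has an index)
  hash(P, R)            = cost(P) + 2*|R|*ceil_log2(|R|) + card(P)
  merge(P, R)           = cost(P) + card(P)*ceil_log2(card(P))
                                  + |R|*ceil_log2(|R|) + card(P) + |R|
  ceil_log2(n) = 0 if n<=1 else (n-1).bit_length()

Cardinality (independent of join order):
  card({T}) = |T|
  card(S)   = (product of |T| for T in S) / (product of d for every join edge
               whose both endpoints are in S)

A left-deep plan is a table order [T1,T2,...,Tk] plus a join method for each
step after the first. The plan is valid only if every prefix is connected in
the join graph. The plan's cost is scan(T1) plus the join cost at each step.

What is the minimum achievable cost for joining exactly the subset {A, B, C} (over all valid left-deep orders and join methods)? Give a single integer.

Selinger DP over subsets of {A,B,C}:
  {B}: scan cost=100, card=100
  {C}: scan cost=50, card=50
  {A}: scan cost=250, card=250
  {BC}: card=500; try (C,hash)→800, (C,nl_idx)→1200, (B,merge)→1200, (C,merge)→1250, (B,hash)→1500, (B,nl)→5050 …(+1); best=800 via (C,hash)
  {AC}: card=250; try (C,hash)→1100, (C,nl_idx)→2000, (A,merge)→2650, (C,merge)→2850, (A,hash)→4100, (A,nl)→12550 …(+1); best=1100 via (C,hash)
  {ABC}: card=2500; try (B,hash)→2750, (B,merge)→4150, (A,hash)→5300, (A,merge)→8050, (B,nl)→26100, (A,nl)→125800; best=2750 via (B,hash)

2750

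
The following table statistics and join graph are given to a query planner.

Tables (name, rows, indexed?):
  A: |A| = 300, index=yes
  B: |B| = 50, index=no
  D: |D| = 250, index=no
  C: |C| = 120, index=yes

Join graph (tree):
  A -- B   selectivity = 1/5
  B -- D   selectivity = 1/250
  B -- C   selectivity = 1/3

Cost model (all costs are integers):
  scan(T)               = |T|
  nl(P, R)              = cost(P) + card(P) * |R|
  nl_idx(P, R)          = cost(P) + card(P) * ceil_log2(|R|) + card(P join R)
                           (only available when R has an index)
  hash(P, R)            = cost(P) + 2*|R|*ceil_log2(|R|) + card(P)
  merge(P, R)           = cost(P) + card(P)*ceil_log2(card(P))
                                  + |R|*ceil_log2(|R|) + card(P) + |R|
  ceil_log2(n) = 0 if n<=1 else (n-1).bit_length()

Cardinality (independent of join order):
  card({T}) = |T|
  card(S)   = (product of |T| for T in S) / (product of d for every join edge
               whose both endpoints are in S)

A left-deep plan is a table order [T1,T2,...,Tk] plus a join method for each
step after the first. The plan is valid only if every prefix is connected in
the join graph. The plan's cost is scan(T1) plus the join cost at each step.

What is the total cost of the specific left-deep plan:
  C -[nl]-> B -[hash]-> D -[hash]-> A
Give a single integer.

step 1: scan C: cost=120, card=120
step 2: join B via nl
    card(P join B) = 120*50/(3) = 2000
    cost = 120 + 120*50 = 6120
step 3: join D via hash
    card(P join D) = 2000*250/(250) = 2000
    cost = 6120 + 2*250*8 + 2000 = 12120
step 4: join A via hash
    card(P join A) = 2000*300/(5) = 120000
    cost = 12120 + 2*300*9 + 2000 = 19520

19520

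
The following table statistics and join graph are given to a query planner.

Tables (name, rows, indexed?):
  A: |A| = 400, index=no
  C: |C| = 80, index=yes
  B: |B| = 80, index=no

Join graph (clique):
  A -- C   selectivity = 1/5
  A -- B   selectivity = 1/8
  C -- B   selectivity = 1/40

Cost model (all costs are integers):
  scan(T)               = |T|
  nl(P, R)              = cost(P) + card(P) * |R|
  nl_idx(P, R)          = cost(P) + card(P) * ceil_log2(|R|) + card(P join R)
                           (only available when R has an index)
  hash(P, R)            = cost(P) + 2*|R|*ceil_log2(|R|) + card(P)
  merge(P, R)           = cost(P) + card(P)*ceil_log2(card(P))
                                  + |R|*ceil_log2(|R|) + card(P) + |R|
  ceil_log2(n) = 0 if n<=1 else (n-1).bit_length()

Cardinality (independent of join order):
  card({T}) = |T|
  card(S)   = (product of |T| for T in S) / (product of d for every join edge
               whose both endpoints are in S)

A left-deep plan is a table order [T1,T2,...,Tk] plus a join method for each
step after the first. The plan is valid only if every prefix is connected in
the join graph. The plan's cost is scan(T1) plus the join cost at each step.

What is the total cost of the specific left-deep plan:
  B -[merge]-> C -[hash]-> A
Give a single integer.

8720

step 1: scan B: cost=80, card=80
step 2: join C via merge
    card(P join C) = 80*80/(40) = 160
    cost = 80 + 80*7 + 80*7 + 80 + 80 = 1360
step 3: join A via hash
    card(P join A) = 160*400/(5*8) = 1600
    cost = 1360 + 2*400*9 + 160 = 8720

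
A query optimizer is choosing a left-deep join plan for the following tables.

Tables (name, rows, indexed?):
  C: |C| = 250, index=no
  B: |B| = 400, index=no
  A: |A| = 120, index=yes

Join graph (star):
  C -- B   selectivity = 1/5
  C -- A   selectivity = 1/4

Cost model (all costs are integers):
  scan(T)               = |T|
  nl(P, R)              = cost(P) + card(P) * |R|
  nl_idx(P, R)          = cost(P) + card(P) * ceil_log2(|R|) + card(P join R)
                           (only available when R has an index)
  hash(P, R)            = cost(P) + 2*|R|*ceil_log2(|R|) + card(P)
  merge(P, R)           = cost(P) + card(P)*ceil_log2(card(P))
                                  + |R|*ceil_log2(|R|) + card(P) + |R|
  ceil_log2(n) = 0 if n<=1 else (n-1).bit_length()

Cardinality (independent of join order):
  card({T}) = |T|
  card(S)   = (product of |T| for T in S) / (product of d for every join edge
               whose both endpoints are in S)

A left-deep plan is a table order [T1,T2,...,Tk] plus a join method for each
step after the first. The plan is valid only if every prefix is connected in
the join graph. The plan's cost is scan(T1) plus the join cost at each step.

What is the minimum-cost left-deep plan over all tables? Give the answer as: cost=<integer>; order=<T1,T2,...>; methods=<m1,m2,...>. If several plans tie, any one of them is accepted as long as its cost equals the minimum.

cost=16880; order=C,A,B; methods=hash,hash

Selinger DP (subsets sized 1..n):
  {C}: scan cost=250, card=250
  {B}: scan cost=400, card=400
  {A}: scan cost=120, card=120
  {BC}: card=20000; try (C,hash)→4800, (B,merge)→6500, (C,merge)→6650, (B,hash)→7700, (B,nl)→100250, (C,nl)→100400; best=4800 via (C,hash)
  {AC}: card=7500; try (A,hash)→2180, (C,merge)→3330, (A,merge)→3460, (C,hash)→4240, (A,nl_idx)→9500, (C,nl)→30120 …(+1); best=2180 via (A,hash)
  {ABC}: card=600000; try (B,hash)→16880, (A,hash)→26480, (B,merge)→111180, (A,merge)→325760, (A,nl_idx)→744800, (A,nl)→2404800 …(+1); best=16880 via (B,hash)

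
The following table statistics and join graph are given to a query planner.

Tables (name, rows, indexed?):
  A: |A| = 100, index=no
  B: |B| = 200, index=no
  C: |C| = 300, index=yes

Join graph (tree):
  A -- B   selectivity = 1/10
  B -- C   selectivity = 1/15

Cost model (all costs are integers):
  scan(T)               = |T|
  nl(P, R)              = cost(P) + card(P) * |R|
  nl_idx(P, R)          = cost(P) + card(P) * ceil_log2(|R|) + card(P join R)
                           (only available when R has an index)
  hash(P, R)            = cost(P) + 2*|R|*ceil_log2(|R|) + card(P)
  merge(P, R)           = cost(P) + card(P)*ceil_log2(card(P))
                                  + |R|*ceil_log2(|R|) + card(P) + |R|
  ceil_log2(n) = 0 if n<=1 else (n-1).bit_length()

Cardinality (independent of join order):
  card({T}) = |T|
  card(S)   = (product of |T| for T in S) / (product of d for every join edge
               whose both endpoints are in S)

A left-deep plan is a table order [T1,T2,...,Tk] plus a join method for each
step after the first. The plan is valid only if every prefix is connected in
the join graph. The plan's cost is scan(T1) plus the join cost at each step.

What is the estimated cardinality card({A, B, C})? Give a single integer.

Tables in S: A(100), B(200), C(300)
Edges inside S: A-B(d=10), B-C(d=15)
numerator = 100 * 200 * 300 = 6000000
denominator = 10 * 15 = 150
card(S) = 6000000 / 150 = 40000

40000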